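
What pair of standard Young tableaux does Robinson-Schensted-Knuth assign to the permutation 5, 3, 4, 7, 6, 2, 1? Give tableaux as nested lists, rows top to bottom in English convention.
P = [[1, 4, 6], [2, 7], [3], [5]], Q = [[1, 3, 4], [2, 5], [6], [7]]

Insert each entry of the permutation into P by Schensted row insertion, recording in Q the position of each new cell.

Insert 5: appended to row 1. P = [[5]], Q = [[1]].
Insert 3: 3 bumps 5 from row 1; 5 starts row 2. P = [[3], [5]], Q = [[1], [2]].
Insert 4: appended to row 1. P = [[3, 4], [5]], Q = [[1, 3], [2]].
Insert 7: appended to row 1. P = [[3, 4, 7], [5]], Q = [[1, 3, 4], [2]].
Insert 6: 6 bumps 7 from row 1; 7 appends to row 2. P = [[3, 4, 6], [5, 7]], Q = [[1, 3, 4], [2, 5]].
Insert 2: 2 bumps 3 from row 1; 3 bumps 5 from row 2; 5 starts row 3. P = [[2, 4, 6], [3, 7], [5]], Q = [[1, 3, 4], [2, 5], [6]].
Insert 1: 1 bumps 2 from row 1; 2 bumps 3 from row 2; 3 bumps 5 from row 3; 5 starts row 4. P = [[1, 4, 6], [2, 7], [3], [5]], Q = [[1, 3, 4], [2, 5], [6], [7]].

So P = [[1, 4, 6], [2, 7], [3], [5]], Q = [[1, 3, 4], [2, 5], [6], [7]].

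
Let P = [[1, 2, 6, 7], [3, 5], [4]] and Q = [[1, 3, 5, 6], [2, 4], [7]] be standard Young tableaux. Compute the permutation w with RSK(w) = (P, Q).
Reverse RSK: for i = n, n-1, ..., 1, locate i in Q, remove the corresponding corner cell from P, and reverse-bump its entry up through P; the value ejected from row 1 is w(i).

So w = 4 1 5 3 6 7 2.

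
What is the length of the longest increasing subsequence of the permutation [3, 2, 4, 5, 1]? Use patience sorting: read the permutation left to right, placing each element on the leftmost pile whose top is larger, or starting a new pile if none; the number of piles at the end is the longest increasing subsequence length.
3: new pile. tops = [3]
2: onto pile 1 (replacing 3). tops = [2]
4: new pile. tops = [2, 4]
5: new pile. tops = [2, 4, 5]
1: onto pile 1 (replacing 2). tops = [1, 4, 5]

3 piles, so the longest increasing subsequence has length 3.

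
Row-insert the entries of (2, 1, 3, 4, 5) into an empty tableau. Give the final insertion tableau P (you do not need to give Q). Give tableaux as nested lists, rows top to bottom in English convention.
After inserting 2: P = [[2]].
After inserting 1: P = [[1], [2]].
After inserting 3: P = [[1, 3], [2]].
After inserting 4: P = [[1, 3, 4], [2]].
After inserting 5: P = [[1, 3, 4, 5], [2]].

So P = [[1, 3, 4, 5], [2]].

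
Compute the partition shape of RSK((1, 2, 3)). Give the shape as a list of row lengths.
[3]

Row-insert each entry into an empty tableau.

After inserting 1: P = [[1]].
After inserting 2: P = [[1, 2]].
After inserting 3: P = [[1, 2, 3]].

The final insertion tableau P = [[1, 2, 3]] has shape [3].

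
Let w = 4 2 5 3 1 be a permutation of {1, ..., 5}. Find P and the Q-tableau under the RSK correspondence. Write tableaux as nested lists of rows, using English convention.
Insert each entry of the permutation into P by Schensted row insertion, recording in Q the position of each new cell.

Insert 4: appended to row 1. P = [[4]].
Insert 2: 2 bumps 4 from row 1; 4 starts row 2. P = [[2], [4]].
Insert 5: appended to row 1. P = [[2, 5], [4]].
Insert 3: 3 bumps 5 from row 1; 5 appends to row 2. P = [[2, 3], [4, 5]].
Insert 1: 1 bumps 2 from row 1; 2 bumps 4 from row 2; 4 starts row 3. P = [[1, 3], [2, 5], [4]].

So P = [[1, 3], [2, 5], [4]], Q = [[1, 3], [2, 4], [5]].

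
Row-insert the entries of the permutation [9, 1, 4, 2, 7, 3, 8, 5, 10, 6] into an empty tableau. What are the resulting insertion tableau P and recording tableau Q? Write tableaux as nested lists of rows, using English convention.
Insert each entry of the permutation into P by Schensted row insertion, recording in Q the position of each new cell.

Insert 9: appended to row 1. P = [[9]], Q = [[1]].
Insert 1: 1 bumps 9 from row 1; 9 starts row 2. P = [[1], [9]], Q = [[1], [2]].
Insert 4: appended to row 1. P = [[1, 4], [9]], Q = [[1, 3], [2]].
Insert 2: 2 bumps 4 from row 1; 4 bumps 9 from row 2; 9 starts row 3. P = [[1, 2], [4], [9]], Q = [[1, 3], [2], [4]].
Insert 7: appended to row 1. P = [[1, 2, 7], [4], [9]], Q = [[1, 3, 5], [2], [4]].
Insert 3: 3 bumps 7 from row 1; 7 appends to row 2. P = [[1, 2, 3], [4, 7], [9]], Q = [[1, 3, 5], [2, 6], [4]].
Insert 8: appended to row 1. P = [[1, 2, 3, 8], [4, 7], [9]], Q = [[1, 3, 5, 7], [2, 6], [4]].
Insert 5: 5 bumps 8 from row 1; 8 appends to row 2. P = [[1, 2, 3, 5], [4, 7, 8], [9]], Q = [[1, 3, 5, 7], [2, 6, 8], [4]].
Insert 10: appended to row 1. P = [[1, 2, 3, 5, 10], [4, 7, 8], [9]], Q = [[1, 3, 5, 7, 9], [2, 6, 8], [4]].
Insert 6: 6 bumps 10 from row 1; 10 appends to row 2. P = [[1, 2, 3, 5, 6], [4, 7, 8, 10], [9]], Q = [[1, 3, 5, 7, 9], [2, 6, 8, 10], [4]].

So P = [[1, 2, 3, 5, 6], [4, 7, 8, 10], [9]], Q = [[1, 3, 5, 7, 9], [2, 6, 8, 10], [4]].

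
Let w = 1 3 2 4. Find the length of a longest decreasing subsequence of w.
2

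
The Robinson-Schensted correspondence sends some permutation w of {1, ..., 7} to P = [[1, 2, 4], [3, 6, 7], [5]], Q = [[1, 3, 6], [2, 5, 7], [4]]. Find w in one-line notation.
5 3 6 1 2 7 4

Reverse RSK: for i = n, n-1, ..., 1, locate i in Q, remove the corresponding corner cell from P, and reverse-bump its entry up through P; the value ejected from row 1 is w(i).

So w = 5 3 6 1 2 7 4.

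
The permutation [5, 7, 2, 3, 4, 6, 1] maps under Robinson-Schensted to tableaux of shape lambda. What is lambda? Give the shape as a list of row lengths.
[4, 2, 1]

RSK row insertion gives P = [[1, 3, 4, 6], [2, 7], [5]], which has shape [4, 2, 1].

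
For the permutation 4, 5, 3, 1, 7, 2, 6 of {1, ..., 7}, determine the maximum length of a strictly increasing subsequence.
3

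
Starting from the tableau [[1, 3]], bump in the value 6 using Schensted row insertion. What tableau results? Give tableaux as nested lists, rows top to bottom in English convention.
[[1, 3, 6]]

6 is larger than every entry of row 1, so it is appended to row 1. The new tableau is [[1, 3, 6]].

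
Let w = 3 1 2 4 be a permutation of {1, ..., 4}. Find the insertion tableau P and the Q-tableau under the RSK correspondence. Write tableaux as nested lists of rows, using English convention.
Insert each entry of the permutation into P by Schensted row insertion, recording in Q the position of each new cell.

Insert 3: appended to row 1. P = [[3]].
Insert 1: 1 bumps 3 from row 1; 3 starts row 2. P = [[1], [3]].
Insert 2: appended to row 1. P = [[1, 2], [3]].
Insert 4: appended to row 1. P = [[1, 2, 4], [3]].

So P = [[1, 2, 4], [3]], Q = [[1, 3, 4], [2]].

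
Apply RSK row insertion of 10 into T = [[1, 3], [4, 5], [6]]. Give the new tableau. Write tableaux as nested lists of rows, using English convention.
[[1, 3, 10], [4, 5], [6]]

10 is larger than every entry of row 1, so it is appended to row 1. The new tableau is [[1, 3, 10], [4, 5], [6]].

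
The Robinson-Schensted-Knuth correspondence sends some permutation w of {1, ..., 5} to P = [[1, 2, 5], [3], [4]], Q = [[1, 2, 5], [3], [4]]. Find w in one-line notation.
1 4 3 2 5

Reverse RSK: for i = n, n-1, ..., 1, locate i in Q, remove the corresponding corner cell from P, and reverse-bump its entry up through P; the value ejected from row 1 is w(i).

So w = 1 4 3 2 5.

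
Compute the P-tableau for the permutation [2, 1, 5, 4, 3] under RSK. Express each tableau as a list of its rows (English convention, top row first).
P = [[1, 3], [2, 4], [5]]

Insert 2: appended to row 1. P = [[2]].
Insert 1: 1 bumps 2 from row 1; 2 starts row 2. P = [[1], [2]].
Insert 5: appended to row 1. P = [[1, 5], [2]].
Insert 4: 4 bumps 5 from row 1; 5 appends to row 2. P = [[1, 4], [2, 5]].
Insert 3: 3 bumps 4 from row 1; 4 bumps 5 from row 2; 5 starts row 3. P = [[1, 3], [2, 4], [5]].

So P = [[1, 3], [2, 4], [5]].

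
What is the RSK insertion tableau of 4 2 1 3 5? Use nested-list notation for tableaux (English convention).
P = [[1, 3, 5], [2], [4]]

Insert 4: appended to row 1. P = [[4]].
Insert 2: 2 bumps 4 from row 1; 4 starts row 2. P = [[2], [4]].
Insert 1: 1 bumps 2 from row 1; 2 bumps 4 from row 2; 4 starts row 3. P = [[1], [2], [4]].
Insert 3: appended to row 1. P = [[1, 3], [2], [4]].
Insert 5: appended to row 1. P = [[1, 3, 5], [2], [4]].

So P = [[1, 3, 5], [2], [4]].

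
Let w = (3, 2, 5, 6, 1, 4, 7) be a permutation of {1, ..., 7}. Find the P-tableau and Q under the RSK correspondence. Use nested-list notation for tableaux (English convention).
Insert each entry of the permutation into P by Schensted row insertion, recording in Q the position of each new cell.

Insert 3: appended to row 1. P = [[3]], Q = [[1]].
Insert 2: 2 bumps 3 from row 1; 3 starts row 2. P = [[2], [3]], Q = [[1], [2]].
Insert 5: appended to row 1. P = [[2, 5], [3]], Q = [[1, 3], [2]].
Insert 6: appended to row 1. P = [[2, 5, 6], [3]], Q = [[1, 3, 4], [2]].
Insert 1: 1 bumps 2 from row 1; 2 bumps 3 from row 2; 3 starts row 3. P = [[1, 5, 6], [2], [3]], Q = [[1, 3, 4], [2], [5]].
Insert 4: 4 bumps 5 from row 1; 5 appends to row 2. P = [[1, 4, 6], [2, 5], [3]], Q = [[1, 3, 4], [2, 6], [5]].
Insert 7: appended to row 1. P = [[1, 4, 6, 7], [2, 5], [3]], Q = [[1, 3, 4, 7], [2, 6], [5]].

So P = [[1, 4, 6, 7], [2, 5], [3]], Q = [[1, 3, 4, 7], [2, 6], [5]].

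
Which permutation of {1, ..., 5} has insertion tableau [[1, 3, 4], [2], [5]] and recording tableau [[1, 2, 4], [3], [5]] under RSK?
2 5 3 4 1

Reverse the RSK construction: for i from n down to 1, find the cell of Q containing i, remove the entry at that cell from P, and reverse-bump it up through P; the value ejected from row 1 is w(i).

Step i=5: Q has 5 at row 3, column 1; remove 5 from row 3 of P and reverse-bump: 5 enters row 2 and ejects 2; 2 enters row 1 and ejects 1. So w(5) = 1. P is now [[2, 3, 4], [5]].
Step i=4: Q has 4 at row 1, column 3; remove that cell from P, ejecting 4. So w(4) = 4. P is now [[2, 3], [5]].
Step i=3: Q has 3 at row 2, column 1; remove 5 from row 2 of P and reverse-bump: 5 enters row 1 and ejects 3. So w(3) = 3. P is now [[2, 5]].
Step i=2: Q has 2 at row 1, column 2; remove that cell from P, ejecting 5. So w(2) = 5. P is now [[2]].
Step i=1: Q has 1 at row 1, column 1; remove that cell from P, ejecting 2. So w(1) = 2. P is now [].

So w = 2 5 3 4 1.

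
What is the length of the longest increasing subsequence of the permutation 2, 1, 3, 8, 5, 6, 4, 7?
5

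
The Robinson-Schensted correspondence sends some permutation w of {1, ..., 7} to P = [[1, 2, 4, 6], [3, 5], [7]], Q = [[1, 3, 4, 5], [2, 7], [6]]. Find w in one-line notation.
7 1 3 5 6 2 4

Reverse the RSK construction: for i from n down to 1, find the cell of Q containing i, remove the entry at that cell from P, and reverse-bump it up through P; the value ejected from row 1 is w(i).

Step i=7: Q has 7 at row 2, column 2; remove 5 from row 2 of P and reverse-bump: 5 enters row 1 and ejects 4. So w(7) = 4. P is now [[1, 2, 5, 6], [3], [7]].
Step i=6: Q has 6 at row 3, column 1; remove 7 from row 3 of P and reverse-bump: 7 enters row 2 and ejects 3; 3 enters row 1 and ejects 2. So w(6) = 2. P is now [[1, 3, 5, 6], [7]].
Step i=5: Q has 5 at row 1, column 4; remove that cell from P, ejecting 6. So w(5) = 6. P is now [[1, 3, 5], [7]].
Step i=4: Q has 4 at row 1, column 3; remove that cell from P, ejecting 5. So w(4) = 5. P is now [[1, 3], [7]].
Step i=3: Q has 3 at row 1, column 2; remove that cell from P, ejecting 3. So w(3) = 3. P is now [[1], [7]].
Step i=2: Q has 2 at row 2, column 1; remove 7 from row 2 of P and reverse-bump: 7 enters row 1 and ejects 1. So w(2) = 1. P is now [[7]].
Step i=1: Q has 1 at row 1, column 1; remove that cell from P, ejecting 7. So w(1) = 7. P is now [].

So w = 7 1 3 5 6 2 4.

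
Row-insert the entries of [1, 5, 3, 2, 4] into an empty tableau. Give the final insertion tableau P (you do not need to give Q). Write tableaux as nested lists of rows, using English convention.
Insert 1: appended to row 1. P = [[1]].
Insert 5: appended to row 1. P = [[1, 5]].
Insert 3: 3 bumps 5 from row 1; 5 starts row 2. P = [[1, 3], [5]].
Insert 2: 2 bumps 3 from row 1; 3 bumps 5 from row 2; 5 starts row 3. P = [[1, 2], [3], [5]].
Insert 4: appended to row 1. P = [[1, 2, 4], [3], [5]].

So P = [[1, 2, 4], [3], [5]].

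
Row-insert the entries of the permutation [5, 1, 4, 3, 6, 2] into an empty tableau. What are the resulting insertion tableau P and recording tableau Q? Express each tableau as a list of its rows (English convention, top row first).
Insert each entry of the permutation into P by Schensted row insertion, recording in Q the position of each new cell.

After inserting 5: P = [[5]].
After inserting 1: P = [[1], [5]].
After inserting 4: P = [[1, 4], [5]].
After inserting 3: P = [[1, 3], [4], [5]].
After inserting 6: P = [[1, 3, 6], [4], [5]].
After inserting 2: P = [[1, 2, 6], [3], [4], [5]].

So P = [[1, 2, 6], [3], [4], [5]], Q = [[1, 3, 5], [2], [4], [6]].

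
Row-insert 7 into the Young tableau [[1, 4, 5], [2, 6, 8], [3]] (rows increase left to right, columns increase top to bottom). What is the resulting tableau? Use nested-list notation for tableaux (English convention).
[[1, 4, 5, 7], [2, 6, 8], [3]]

7 is larger than every entry of row 1, so it is appended to row 1. The new tableau is [[1, 4, 5, 7], [2, 6, 8], [3]].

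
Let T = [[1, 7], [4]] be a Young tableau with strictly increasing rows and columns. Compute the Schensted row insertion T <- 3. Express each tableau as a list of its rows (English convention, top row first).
In row 1, 3 replaces 7 (the leftmost entry greater than 3); 7 is bumped to row 2. 7 is appended to row 2. The new tableau is [[1, 3], [4, 7]].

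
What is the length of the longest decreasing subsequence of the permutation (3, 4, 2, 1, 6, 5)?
3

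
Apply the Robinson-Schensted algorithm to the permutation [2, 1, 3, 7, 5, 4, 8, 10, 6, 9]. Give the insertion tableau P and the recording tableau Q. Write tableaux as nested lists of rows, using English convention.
Insert each entry of the permutation into P by Schensted row insertion, recording in Q the position of each new cell.

Insert 2: appended to row 1. P = [[2]], Q = [[1]].
Insert 1: 1 bumps 2 from row 1; 2 starts row 2. P = [[1], [2]], Q = [[1], [2]].
Insert 3: appended to row 1. P = [[1, 3], [2]], Q = [[1, 3], [2]].
Insert 7: appended to row 1. P = [[1, 3, 7], [2]], Q = [[1, 3, 4], [2]].
Insert 5: 5 bumps 7 from row 1; 7 appends to row 2. P = [[1, 3, 5], [2, 7]], Q = [[1, 3, 4], [2, 5]].
Insert 4: 4 bumps 5 from row 1; 5 bumps 7 from row 2; 7 starts row 3. P = [[1, 3, 4], [2, 5], [7]], Q = [[1, 3, 4], [2, 5], [6]].
Insert 8: appended to row 1. P = [[1, 3, 4, 8], [2, 5], [7]], Q = [[1, 3, 4, 7], [2, 5], [6]].
Insert 10: appended to row 1. P = [[1, 3, 4, 8, 10], [2, 5], [7]], Q = [[1, 3, 4, 7, 8], [2, 5], [6]].
Insert 6: 6 bumps 8 from row 1; 8 appends to row 2. P = [[1, 3, 4, 6, 10], [2, 5, 8], [7]], Q = [[1, 3, 4, 7, 8], [2, 5, 9], [6]].
Insert 9: 9 bumps 10 from row 1; 10 appends to row 2. P = [[1, 3, 4, 6, 9], [2, 5, 8, 10], [7]], Q = [[1, 3, 4, 7, 8], [2, 5, 9, 10], [6]].

So P = [[1, 3, 4, 6, 9], [2, 5, 8, 10], [7]], Q = [[1, 3, 4, 7, 8], [2, 5, 9, 10], [6]].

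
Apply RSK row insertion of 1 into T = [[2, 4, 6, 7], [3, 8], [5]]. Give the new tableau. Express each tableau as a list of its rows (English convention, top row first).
[[1, 4, 6, 7], [2, 8], [3], [5]]

In row 1, 1 replaces 2 (the leftmost entry greater than 1); 2 is bumped to row 2. In row 2, 2 replaces 3 (the leftmost entry greater than 2); 3 is bumped to row 3. In row 3, 3 replaces 5 (the leftmost entry greater than 3); 5 is bumped to row 4. 5 starts a new row 4. The new tableau is [[1, 4, 6, 7], [2, 8], [3], [5]].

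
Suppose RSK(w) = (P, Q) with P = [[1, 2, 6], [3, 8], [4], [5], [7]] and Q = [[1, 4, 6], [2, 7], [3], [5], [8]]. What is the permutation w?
Reverse the RSK construction: for i from n down to 1, find the cell of Q containing i, remove the entry at that cell from P, and reverse-bump it up through P; the value ejected from row 1 is w(i).

Step i=8: Q has 8 at row 5, column 1; remove 7 from row 5 of P and reverse-bump: 7 enters row 4 and ejects 5; 5 enters row 3 and ejects 4; 4 enters row 2 and ejects 3; 3 enters row 1 and ejects 2. So w(8) = 2. P is now [[1, 3, 6], [4, 8], [5], [7]].
Step i=7: Q has 7 at row 2, column 2; remove 8 from row 2 of P and reverse-bump: 8 enters row 1 and ejects 6. So w(7) = 6. P is now [[1, 3, 8], [4], [5], [7]].
Step i=6: Q has 6 at row 1, column 3; remove that cell from P, ejecting 8. So w(6) = 8. P is now [[1, 3], [4], [5], [7]].
Step i=5: Q has 5 at row 4, column 1; remove 7 from row 4 of P and reverse-bump: 7 enters row 3 and ejects 5; 5 enters row 2 and ejects 4; 4 enters row 1 and ejects 3. So w(5) = 3. P is now [[1, 4], [5], [7]].
Step i=4: Q has 4 at row 1, column 2; remove that cell from P, ejecting 4. So w(4) = 4. P is now [[1], [5], [7]].
Step i=3: Q has 3 at row 3, column 1; remove 7 from row 3 of P and reverse-bump: 7 enters row 2 and ejects 5; 5 enters row 1 and ejects 1. So w(3) = 1. P is now [[5], [7]].
Step i=2: Q has 2 at row 2, column 1; remove 7 from row 2 of P and reverse-bump: 7 enters row 1 and ejects 5. So w(2) = 5. P is now [[7]].
Step i=1: Q has 1 at row 1, column 1; remove that cell from P, ejecting 7. So w(1) = 7. P is now [].

So w = 7 5 1 4 3 8 6 2.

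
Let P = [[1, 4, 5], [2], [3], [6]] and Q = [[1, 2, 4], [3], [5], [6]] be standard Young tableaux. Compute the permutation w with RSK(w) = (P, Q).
Reverse RSK: for i = n, n-1, ..., 1, locate i in Q, remove the corresponding corner cell from P, and reverse-bump its entry up through P; the value ejected from row 1 is w(i).

So w = 3 6 4 5 2 1.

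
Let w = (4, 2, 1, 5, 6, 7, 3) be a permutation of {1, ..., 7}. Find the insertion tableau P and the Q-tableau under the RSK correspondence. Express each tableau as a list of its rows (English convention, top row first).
P = [[1, 3, 6, 7], [2, 5], [4]], Q = [[1, 4, 5, 6], [2, 7], [3]]

Insert each entry of the permutation into P by Schensted row insertion, recording in Q the position of each new cell.

After inserting 4: P = [[4]].
After inserting 2: P = [[2], [4]].
After inserting 1: P = [[1], [2], [4]].
After inserting 5: P = [[1, 5], [2], [4]].
After inserting 6: P = [[1, 5, 6], [2], [4]].
After inserting 7: P = [[1, 5, 6, 7], [2], [4]].
After inserting 3: P = [[1, 3, 6, 7], [2, 5], [4]].

So P = [[1, 3, 6, 7], [2, 5], [4]], Q = [[1, 4, 5, 6], [2, 7], [3]].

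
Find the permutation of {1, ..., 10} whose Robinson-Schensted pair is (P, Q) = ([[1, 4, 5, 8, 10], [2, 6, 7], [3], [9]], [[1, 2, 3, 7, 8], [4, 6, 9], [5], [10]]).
Reverse the RSK construction: for i from n down to 1, find the cell of Q containing i, remove the entry at that cell from P, and reverse-bump it up through P; the value ejected from row 1 is w(i).

Step i=10: Q has 10 at row 4, column 1; remove 9 from row 4 of P and reverse-bump: 9 enters row 3 and ejects 3; 3 enters row 2 and ejects 2; 2 enters row 1 and ejects 1. So w(10) = 1. P is now [[2, 4, 5, 8, 10], [3, 6, 7], [9]].
Step i=9: Q has 9 at row 2, column 3; remove 7 from row 2 of P and reverse-bump: 7 enters row 1 and ejects 5. So w(9) = 5. P is now [[2, 4, 7, 8, 10], [3, 6], [9]].
Step i=8: Q has 8 at row 1, column 5; remove that cell from P, ejecting 10. So w(8) = 10. P is now [[2, 4, 7, 8], [3, 6], [9]].
Step i=7: Q has 7 at row 1, column 4; remove that cell from P, ejecting 8. So w(7) = 8. P is now [[2, 4, 7], [3, 6], [9]].
Step i=6: Q has 6 at row 2, column 2; remove 6 from row 2 of P and reverse-bump: 6 enters row 1 and ejects 4. So w(6) = 4. P is now [[2, 6, 7], [3], [9]].
Step i=5: Q has 5 at row 3, column 1; remove 9 from row 3 of P and reverse-bump: 9 enters row 2 and ejects 3; 3 enters row 1 and ejects 2. So w(5) = 2. P is now [[3, 6, 7], [9]].
Step i=4: Q has 4 at row 2, column 1; remove 9 from row 2 of P and reverse-bump: 9 enters row 1 and ejects 7. So w(4) = 7. P is now [[3, 6, 9]].
Step i=3: Q has 3 at row 1, column 3; remove that cell from P, ejecting 9. So w(3) = 9. P is now [[3, 6]].
Step i=2: Q has 2 at row 1, column 2; remove that cell from P, ejecting 6. So w(2) = 6. P is now [[3]].
Step i=1: Q has 1 at row 1, column 1; remove that cell from P, ejecting 3. So w(1) = 3. P is now [].

So w = 3 6 9 7 2 4 8 10 5 1.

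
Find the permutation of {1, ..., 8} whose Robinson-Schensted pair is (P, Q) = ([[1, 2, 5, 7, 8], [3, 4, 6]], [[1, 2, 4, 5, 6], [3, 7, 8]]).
Reverse the RSK construction: for i from n down to 1, find the cell of Q containing i, remove the entry at that cell from P, and reverse-bump it up through P; the value ejected from row 1 is w(i).

Step i=8: Q has 8 at row 2, column 3; remove 6 from row 2 of P and reverse-bump: 6 enters row 1 and ejects 5. So w(8) = 5. P is now [[1, 2, 6, 7, 8], [3, 4]].
Step i=7: Q has 7 at row 2, column 2; remove 4 from row 2 of P and reverse-bump: 4 enters row 1 and ejects 2. So w(7) = 2. P is now [[1, 4, 6, 7, 8], [3]].
Step i=6: Q has 6 at row 1, column 5; remove that cell from P, ejecting 8. So w(6) = 8. P is now [[1, 4, 6, 7], [3]].
Step i=5: Q has 5 at row 1, column 4; remove that cell from P, ejecting 7. So w(5) = 7. P is now [[1, 4, 6], [3]].
Step i=4: Q has 4 at row 1, column 3; remove that cell from P, ejecting 6. So w(4) = 6. P is now [[1, 4], [3]].
Step i=3: Q has 3 at row 2, column 1; remove 3 from row 2 of P and reverse-bump: 3 enters row 1 and ejects 1. So w(3) = 1. P is now [[3, 4]].
Step i=2: Q has 2 at row 1, column 2; remove that cell from P, ejecting 4. So w(2) = 4. P is now [[3]].
Step i=1: Q has 1 at row 1, column 1; remove that cell from P, ejecting 3. So w(1) = 3. P is now [].

So w = 3 4 1 6 7 8 2 5.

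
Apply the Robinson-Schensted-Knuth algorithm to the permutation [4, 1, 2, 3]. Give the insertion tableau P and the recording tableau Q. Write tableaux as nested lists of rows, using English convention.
P = [[1, 2, 3], [4]], Q = [[1, 3, 4], [2]]

Insert each entry of the permutation into P by Schensted row insertion, recording in Q the position of each new cell.

Insert 4: appended to row 1. P = [[4]].
Insert 1: 1 bumps 4 from row 1; 4 starts row 2. P = [[1], [4]].
Insert 2: appended to row 1. P = [[1, 2], [4]].
Insert 3: appended to row 1. P = [[1, 2, 3], [4]].

So P = [[1, 2, 3], [4]], Q = [[1, 3, 4], [2]].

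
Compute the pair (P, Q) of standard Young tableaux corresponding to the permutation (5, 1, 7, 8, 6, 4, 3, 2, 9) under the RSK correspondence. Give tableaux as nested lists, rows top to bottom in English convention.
P = [[1, 2, 8, 9], [3, 6], [4], [5], [7]], Q = [[1, 3, 4, 9], [2, 5], [6], [7], [8]]

Insert each entry of the permutation into P by Schensted row insertion, recording in Q the position of each new cell.

Insert 5: appended to row 1. P = [[5]], Q = [[1]].
Insert 1: 1 bumps 5 from row 1; 5 starts row 2. P = [[1], [5]], Q = [[1], [2]].
Insert 7: appended to row 1. P = [[1, 7], [5]], Q = [[1, 3], [2]].
Insert 8: appended to row 1. P = [[1, 7, 8], [5]], Q = [[1, 3, 4], [2]].
Insert 6: 6 bumps 7 from row 1; 7 appends to row 2. P = [[1, 6, 8], [5, 7]], Q = [[1, 3, 4], [2, 5]].
Insert 4: 4 bumps 6 from row 1; 6 bumps 7 from row 2; 7 starts row 3. P = [[1, 4, 8], [5, 6], [7]], Q = [[1, 3, 4], [2, 5], [6]].
Insert 3: 3 bumps 4 from row 1; 4 bumps 5 from row 2; 5 bumps 7 from row 3; 7 starts row 4. P = [[1, 3, 8], [4, 6], [5], [7]], Q = [[1, 3, 4], [2, 5], [6], [7]].
Insert 2: 2 bumps 3 from row 1; 3 bumps 4 from row 2; 4 bumps 5 from row 3; 5 bumps 7 from row 4; 7 starts row 5. P = [[1, 2, 8], [3, 6], [4], [5], [7]], Q = [[1, 3, 4], [2, 5], [6], [7], [8]].
Insert 9: appended to row 1. P = [[1, 2, 8, 9], [3, 6], [4], [5], [7]], Q = [[1, 3, 4, 9], [2, 5], [6], [7], [8]].

So P = [[1, 2, 8, 9], [3, 6], [4], [5], [7]], Q = [[1, 3, 4, 9], [2, 5], [6], [7], [8]].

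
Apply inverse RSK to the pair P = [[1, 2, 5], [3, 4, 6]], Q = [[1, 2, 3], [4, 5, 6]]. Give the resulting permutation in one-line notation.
Reverse the RSK construction: for i from n down to 1, find the cell of Q containing i, remove the entry at that cell from P, and reverse-bump it up through P; the value ejected from row 1 is w(i).

Step i=6: Q has 6 at row 2, column 3; remove 6 from row 2 of P and reverse-bump: 6 enters row 1 and ejects 5. So w(6) = 5. P is now [[1, 2, 6], [3, 4]].
Step i=5: Q has 5 at row 2, column 2; remove 4 from row 2 of P and reverse-bump: 4 enters row 1 and ejects 2. So w(5) = 2. P is now [[1, 4, 6], [3]].
Step i=4: Q has 4 at row 2, column 1; remove 3 from row 2 of P and reverse-bump: 3 enters row 1 and ejects 1. So w(4) = 1. P is now [[3, 4, 6]].
Step i=3: Q has 3 at row 1, column 3; remove that cell from P, ejecting 6. So w(3) = 6. P is now [[3, 4]].
Step i=2: Q has 2 at row 1, column 2; remove that cell from P, ejecting 4. So w(2) = 4. P is now [[3]].
Step i=1: Q has 1 at row 1, column 1; remove that cell from P, ejecting 3. So w(1) = 3. P is now [].

So w = 3 4 6 1 2 5.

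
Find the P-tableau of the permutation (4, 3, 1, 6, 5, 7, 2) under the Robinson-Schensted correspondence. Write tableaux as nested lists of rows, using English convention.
P = [[1, 2, 7], [3, 5], [4, 6]]

After inserting 4: P = [[4]].
After inserting 3: P = [[3], [4]].
After inserting 1: P = [[1], [3], [4]].
After inserting 6: P = [[1, 6], [3], [4]].
After inserting 5: P = [[1, 5], [3, 6], [4]].
After inserting 7: P = [[1, 5, 7], [3, 6], [4]].
After inserting 2: P = [[1, 2, 7], [3, 5], [4, 6]].

So P = [[1, 2, 7], [3, 5], [4, 6]].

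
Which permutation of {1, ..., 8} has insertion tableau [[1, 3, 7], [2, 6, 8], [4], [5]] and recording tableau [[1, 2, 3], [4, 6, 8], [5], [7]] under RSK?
Reverse RSK: for i = n, n-1, ..., 1, locate i in Q, remove the corresponding corner cell from P, and reverse-bump its entry up through P; the value ejected from row 1 is w(i).

So w = 5 6 8 4 2 3 1 7.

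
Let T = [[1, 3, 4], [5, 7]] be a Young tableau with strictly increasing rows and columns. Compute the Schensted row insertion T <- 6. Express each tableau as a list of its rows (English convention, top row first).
[[1, 3, 4, 6], [5, 7]]

6 is larger than every entry of row 1, so it is appended to row 1. The new tableau is [[1, 3, 4, 6], [5, 7]].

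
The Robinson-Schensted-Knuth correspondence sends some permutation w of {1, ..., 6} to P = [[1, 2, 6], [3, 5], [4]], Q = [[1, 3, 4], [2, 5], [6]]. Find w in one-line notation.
4 1 5 6 3 2

Reverse the RSK construction: for i from n down to 1, find the cell of Q containing i, remove the entry at that cell from P, and reverse-bump it up through P; the value ejected from row 1 is w(i).

Step i=6: Q has 6 at row 3, column 1; remove 4 from row 3 of P and reverse-bump: 4 enters row 2 and ejects 3; 3 enters row 1 and ejects 2. So w(6) = 2. P is now [[1, 3, 6], [4, 5]].
Step i=5: Q has 5 at row 2, column 2; remove 5 from row 2 of P and reverse-bump: 5 enters row 1 and ejects 3. So w(5) = 3. P is now [[1, 5, 6], [4]].
Step i=4: Q has 4 at row 1, column 3; remove that cell from P, ejecting 6. So w(4) = 6. P is now [[1, 5], [4]].
Step i=3: Q has 3 at row 1, column 2; remove that cell from P, ejecting 5. So w(3) = 5. P is now [[1], [4]].
Step i=2: Q has 2 at row 2, column 1; remove 4 from row 2 of P and reverse-bump: 4 enters row 1 and ejects 1. So w(2) = 1. P is now [[4]].
Step i=1: Q has 1 at row 1, column 1; remove that cell from P, ejecting 4. So w(1) = 4. P is now [].

So w = 4 1 5 6 3 2.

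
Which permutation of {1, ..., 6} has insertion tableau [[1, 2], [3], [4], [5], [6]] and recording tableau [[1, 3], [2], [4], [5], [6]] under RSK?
6 1 5 4 3 2

Reverse the RSK construction: for i from n down to 1, find the cell of Q containing i, remove the entry at that cell from P, and reverse-bump it up through P; the value ejected from row 1 is w(i).

Step i=6: Q has 6 at row 5, column 1; remove 6 from row 5 of P and reverse-bump: 6 enters row 4 and ejects 5; 5 enters row 3 and ejects 4; 4 enters row 2 and ejects 3; 3 enters row 1 and ejects 2. So w(6) = 2. P is now [[1, 3], [4], [5], [6]].
Step i=5: Q has 5 at row 4, column 1; remove 6 from row 4 of P and reverse-bump: 6 enters row 3 and ejects 5; 5 enters row 2 and ejects 4; 4 enters row 1 and ejects 3. So w(5) = 3. P is now [[1, 4], [5], [6]].
Step i=4: Q has 4 at row 3, column 1; remove 6 from row 3 of P and reverse-bump: 6 enters row 2 and ejects 5; 5 enters row 1 and ejects 4. So w(4) = 4. P is now [[1, 5], [6]].
Step i=3: Q has 3 at row 1, column 2; remove that cell from P, ejecting 5. So w(3) = 5. P is now [[1], [6]].
Step i=2: Q has 2 at row 2, column 1; remove 6 from row 2 of P and reverse-bump: 6 enters row 1 and ejects 1. So w(2) = 1. P is now [[6]].
Step i=1: Q has 1 at row 1, column 1; remove that cell from P, ejecting 6. So w(1) = 6. P is now [].

So w = 6 1 5 4 3 2.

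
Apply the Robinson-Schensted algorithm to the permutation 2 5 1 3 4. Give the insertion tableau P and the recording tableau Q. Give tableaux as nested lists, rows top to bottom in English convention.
Insert each entry of the permutation into P by Schensted row insertion, recording in Q the position of each new cell.

Insert 2: appended to row 1. P = [[2]].
Insert 5: appended to row 1. P = [[2, 5]].
Insert 1: 1 bumps 2 from row 1; 2 starts row 2. P = [[1, 5], [2]].
Insert 3: 3 bumps 5 from row 1; 5 appends to row 2. P = [[1, 3], [2, 5]].
Insert 4: appended to row 1. P = [[1, 3, 4], [2, 5]].

So P = [[1, 3, 4], [2, 5]], Q = [[1, 2, 5], [3, 4]].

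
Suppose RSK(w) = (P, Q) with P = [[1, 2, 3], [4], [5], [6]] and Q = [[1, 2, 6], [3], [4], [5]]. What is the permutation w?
Reverse the RSK construction: for i from n down to 1, find the cell of Q containing i, remove the entry at that cell from P, and reverse-bump it up through P; the value ejected from row 1 is w(i).

Step i=6: Q has 6 at row 1, column 3; remove that cell from P, ejecting 3. So w(6) = 3. P is now [[1, 2], [4], [5], [6]].
Step i=5: Q has 5 at row 4, column 1; remove 6 from row 4 of P and reverse-bump: 6 enters row 3 and ejects 5; 5 enters row 2 and ejects 4; 4 enters row 1 and ejects 2. So w(5) = 2. P is now [[1, 4], [5], [6]].
Step i=4: Q has 4 at row 3, column 1; remove 6 from row 3 of P and reverse-bump: 6 enters row 2 and ejects 5; 5 enters row 1 and ejects 4. So w(4) = 4. P is now [[1, 5], [6]].
Step i=3: Q has 3 at row 2, column 1; remove 6 from row 2 of P and reverse-bump: 6 enters row 1 and ejects 5. So w(3) = 5. P is now [[1, 6]].
Step i=2: Q has 2 at row 1, column 2; remove that cell from P, ejecting 6. So w(2) = 6. P is now [[1]].
Step i=1: Q has 1 at row 1, column 1; remove that cell from P, ejecting 1. So w(1) = 1. P is now [].

So w = 1 6 5 4 2 3.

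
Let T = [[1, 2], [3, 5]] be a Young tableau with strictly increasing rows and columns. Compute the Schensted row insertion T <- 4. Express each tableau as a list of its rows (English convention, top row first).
[[1, 2, 4], [3, 5]]

4 is larger than every entry of row 1, so it is appended to row 1. The new tableau is [[1, 2, 4], [3, 5]].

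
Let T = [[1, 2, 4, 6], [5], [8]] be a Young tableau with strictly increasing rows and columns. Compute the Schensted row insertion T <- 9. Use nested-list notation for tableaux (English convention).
[[1, 2, 4, 6, 9], [5], [8]]

9 is larger than every entry of row 1, so it is appended to row 1. The new tableau is [[1, 2, 4, 6, 9], [5], [8]].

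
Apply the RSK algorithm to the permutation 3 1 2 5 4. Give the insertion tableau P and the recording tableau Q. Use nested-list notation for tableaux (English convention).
Insert each entry of the permutation into P by Schensted row insertion, recording in Q the position of each new cell.

After inserting 3: P = [[3]].
After inserting 1: P = [[1], [3]].
After inserting 2: P = [[1, 2], [3]].
After inserting 5: P = [[1, 2, 5], [3]].
After inserting 4: P = [[1, 2, 4], [3, 5]].

So P = [[1, 2, 4], [3, 5]], Q = [[1, 3, 4], [2, 5]].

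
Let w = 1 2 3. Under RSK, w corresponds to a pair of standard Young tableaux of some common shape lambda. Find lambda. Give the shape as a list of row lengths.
Row-insert each entry into an empty tableau.

After inserting 1: P = [[1]].
After inserting 2: P = [[1, 2]].
After inserting 3: P = [[1, 2, 3]].

The final insertion tableau P = [[1, 2, 3]] has shape [3].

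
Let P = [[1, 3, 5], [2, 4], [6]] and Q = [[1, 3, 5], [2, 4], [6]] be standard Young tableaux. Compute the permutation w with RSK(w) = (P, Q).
Reverse the RSK construction: for i from n down to 1, find the cell of Q containing i, remove the entry at that cell from P, and reverse-bump it up through P; the value ejected from row 1 is w(i).

Step i=6: Q has 6 at row 3, column 1; remove 6 from row 3 of P and reverse-bump: 6 enters row 2 and ejects 4; 4 enters row 1 and ejects 3. So w(6) = 3. P is now [[1, 4, 5], [2, 6]].
Step i=5: Q has 5 at row 1, column 3; remove that cell from P, ejecting 5. So w(5) = 5. P is now [[1, 4], [2, 6]].
Step i=4: Q has 4 at row 2, column 2; remove 6 from row 2 of P and reverse-bump: 6 enters row 1 and ejects 4. So w(4) = 4. P is now [[1, 6], [2]].
Step i=3: Q has 3 at row 1, column 2; remove that cell from P, ejecting 6. So w(3) = 6. P is now [[1], [2]].
Step i=2: Q has 2 at row 2, column 1; remove 2 from row 2 of P and reverse-bump: 2 enters row 1 and ejects 1. So w(2) = 1. P is now [[2]].
Step i=1: Q has 1 at row 1, column 1; remove that cell from P, ejecting 2. So w(1) = 2. P is now [].

So w = 2 1 6 4 5 3.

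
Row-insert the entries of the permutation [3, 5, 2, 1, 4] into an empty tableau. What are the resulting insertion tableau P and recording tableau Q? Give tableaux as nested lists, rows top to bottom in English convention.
P = [[1, 4], [2, 5], [3]], Q = [[1, 2], [3, 5], [4]]

Insert each entry of the permutation into P by Schensted row insertion, recording in Q the position of each new cell.

After inserting 3: P = [[3]].
After inserting 5: P = [[3, 5]].
After inserting 2: P = [[2, 5], [3]].
After inserting 1: P = [[1, 5], [2], [3]].
After inserting 4: P = [[1, 4], [2, 5], [3]].

So P = [[1, 4], [2, 5], [3]], Q = [[1, 2], [3, 5], [4]].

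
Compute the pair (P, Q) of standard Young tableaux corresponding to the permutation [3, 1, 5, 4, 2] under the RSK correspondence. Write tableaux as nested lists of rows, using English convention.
P = [[1, 2], [3, 4], [5]], Q = [[1, 3], [2, 4], [5]]

Insert each entry of the permutation into P by Schensted row insertion, recording in Q the position of each new cell.

After inserting 3: P = [[3]].
After inserting 1: P = [[1], [3]].
After inserting 5: P = [[1, 5], [3]].
After inserting 4: P = [[1, 4], [3, 5]].
After inserting 2: P = [[1, 2], [3, 4], [5]].

So P = [[1, 2], [3, 4], [5]], Q = [[1, 3], [2, 4], [5]].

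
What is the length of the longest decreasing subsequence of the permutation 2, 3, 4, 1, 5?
2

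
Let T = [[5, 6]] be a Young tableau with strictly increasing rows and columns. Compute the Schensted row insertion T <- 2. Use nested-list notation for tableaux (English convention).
[[2, 6], [5]]

In row 1, 2 replaces 5 (the leftmost entry greater than 2); 5 is bumped to row 2. 5 starts a new row 2. The new tableau is [[2, 6], [5]].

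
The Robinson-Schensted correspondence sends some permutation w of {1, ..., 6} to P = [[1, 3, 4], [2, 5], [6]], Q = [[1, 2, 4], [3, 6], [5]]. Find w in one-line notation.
2 6 3 5 1 4

Reverse the RSK construction: for i from n down to 1, find the cell of Q containing i, remove the entry at that cell from P, and reverse-bump it up through P; the value ejected from row 1 is w(i).

Step i=6: Q has 6 at row 2, column 2; remove 5 from row 2 of P and reverse-bump: 5 enters row 1 and ejects 4. So w(6) = 4. P is now [[1, 3, 5], [2], [6]].
Step i=5: Q has 5 at row 3, column 1; remove 6 from row 3 of P and reverse-bump: 6 enters row 2 and ejects 2; 2 enters row 1 and ejects 1. So w(5) = 1. P is now [[2, 3, 5], [6]].
Step i=4: Q has 4 at row 1, column 3; remove that cell from P, ejecting 5. So w(4) = 5. P is now [[2, 3], [6]].
Step i=3: Q has 3 at row 2, column 1; remove 6 from row 2 of P and reverse-bump: 6 enters row 1 and ejects 3. So w(3) = 3. P is now [[2, 6]].
Step i=2: Q has 2 at row 1, column 2; remove that cell from P, ejecting 6. So w(2) = 6. P is now [[2]].
Step i=1: Q has 1 at row 1, column 1; remove that cell from P, ejecting 2. So w(1) = 2. P is now [].

So w = 2 6 3 5 1 4.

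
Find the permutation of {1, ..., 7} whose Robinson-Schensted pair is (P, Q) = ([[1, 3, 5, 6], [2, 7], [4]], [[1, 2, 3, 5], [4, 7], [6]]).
Reverse the RSK construction: for i from n down to 1, find the cell of Q containing i, remove the entry at that cell from P, and reverse-bump it up through P; the value ejected from row 1 is w(i).

Step i=7: Q has 7 at row 2, column 2; remove 7 from row 2 of P and reverse-bump: 7 enters row 1 and ejects 6. So w(7) = 6. P is now [[1, 3, 5, 7], [2], [4]].
Step i=6: Q has 6 at row 3, column 1; remove 4 from row 3 of P and reverse-bump: 4 enters row 2 and ejects 2; 2 enters row 1 and ejects 1. So w(6) = 1. P is now [[2, 3, 5, 7], [4]].
Step i=5: Q has 5 at row 1, column 4; remove that cell from P, ejecting 7. So w(5) = 7. P is now [[2, 3, 5], [4]].
Step i=4: Q has 4 at row 2, column 1; remove 4 from row 2 of P and reverse-bump: 4 enters row 1 and ejects 3. So w(4) = 3. P is now [[2, 4, 5]].
Step i=3: Q has 3 at row 1, column 3; remove that cell from P, ejecting 5. So w(3) = 5. P is now [[2, 4]].
Step i=2: Q has 2 at row 1, column 2; remove that cell from P, ejecting 4. So w(2) = 4. P is now [[2]].
Step i=1: Q has 1 at row 1, column 1; remove that cell from P, ejecting 2. So w(1) = 2. P is now [].

So w = 2 4 5 3 7 1 6.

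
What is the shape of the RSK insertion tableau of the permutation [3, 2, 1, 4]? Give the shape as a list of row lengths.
RSK row insertion gives P = [[1, 4], [2], [3]], which has shape [2, 1, 1].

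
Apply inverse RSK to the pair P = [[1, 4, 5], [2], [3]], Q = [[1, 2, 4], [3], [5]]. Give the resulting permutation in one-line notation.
3 4 2 5 1

Reverse the RSK construction: for i from n down to 1, find the cell of Q containing i, remove the entry at that cell from P, and reverse-bump it up through P; the value ejected from row 1 is w(i).

Step i=5: Q has 5 at row 3, column 1; remove 3 from row 3 of P and reverse-bump: 3 enters row 2 and ejects 2; 2 enters row 1 and ejects 1. So w(5) = 1. P is now [[2, 4, 5], [3]].
Step i=4: Q has 4 at row 1, column 3; remove that cell from P, ejecting 5. So w(4) = 5. P is now [[2, 4], [3]].
Step i=3: Q has 3 at row 2, column 1; remove 3 from row 2 of P and reverse-bump: 3 enters row 1 and ejects 2. So w(3) = 2. P is now [[3, 4]].
Step i=2: Q has 2 at row 1, column 2; remove that cell from P, ejecting 4. So w(2) = 4. P is now [[3]].
Step i=1: Q has 1 at row 1, column 1; remove that cell from P, ejecting 3. So w(1) = 3. P is now [].

So w = 3 4 2 5 1.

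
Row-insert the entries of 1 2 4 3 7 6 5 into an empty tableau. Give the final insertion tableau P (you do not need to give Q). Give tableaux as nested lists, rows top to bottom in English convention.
P = [[1, 2, 3, 5], [4, 6], [7]]

After inserting 1: P = [[1]].
After inserting 2: P = [[1, 2]].
After inserting 4: P = [[1, 2, 4]].
After inserting 3: P = [[1, 2, 3], [4]].
After inserting 7: P = [[1, 2, 3, 7], [4]].
After inserting 6: P = [[1, 2, 3, 6], [4, 7]].
After inserting 5: P = [[1, 2, 3, 5], [4, 6], [7]].

So P = [[1, 2, 3, 5], [4, 6], [7]].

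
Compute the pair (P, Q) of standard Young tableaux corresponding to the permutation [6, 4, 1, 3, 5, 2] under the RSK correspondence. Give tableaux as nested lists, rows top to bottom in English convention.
P = [[1, 2, 5], [3], [4], [6]], Q = [[1, 4, 5], [2], [3], [6]]

Insert each entry of the permutation into P by Schensted row insertion, recording in Q the position of each new cell.

Insert 6: appended to row 1. P = [[6]], Q = [[1]].
Insert 4: 4 bumps 6 from row 1; 6 starts row 2. P = [[4], [6]], Q = [[1], [2]].
Insert 1: 1 bumps 4 from row 1; 4 bumps 6 from row 2; 6 starts row 3. P = [[1], [4], [6]], Q = [[1], [2], [3]].
Insert 3: appended to row 1. P = [[1, 3], [4], [6]], Q = [[1, 4], [2], [3]].
Insert 5: appended to row 1. P = [[1, 3, 5], [4], [6]], Q = [[1, 4, 5], [2], [3]].
Insert 2: 2 bumps 3 from row 1; 3 bumps 4 from row 2; 4 bumps 6 from row 3; 6 starts row 4. P = [[1, 2, 5], [3], [4], [6]], Q = [[1, 4, 5], [2], [3], [6]].

So P = [[1, 2, 5], [3], [4], [6]], Q = [[1, 4, 5], [2], [3], [6]].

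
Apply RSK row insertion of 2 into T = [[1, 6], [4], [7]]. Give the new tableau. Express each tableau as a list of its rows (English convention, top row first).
[[1, 2], [4, 6], [7]]

In row 1, 2 replaces 6 (the leftmost entry greater than 2); 6 is bumped to row 2. 6 is appended to row 2. The new tableau is [[1, 2], [4, 6], [7]].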